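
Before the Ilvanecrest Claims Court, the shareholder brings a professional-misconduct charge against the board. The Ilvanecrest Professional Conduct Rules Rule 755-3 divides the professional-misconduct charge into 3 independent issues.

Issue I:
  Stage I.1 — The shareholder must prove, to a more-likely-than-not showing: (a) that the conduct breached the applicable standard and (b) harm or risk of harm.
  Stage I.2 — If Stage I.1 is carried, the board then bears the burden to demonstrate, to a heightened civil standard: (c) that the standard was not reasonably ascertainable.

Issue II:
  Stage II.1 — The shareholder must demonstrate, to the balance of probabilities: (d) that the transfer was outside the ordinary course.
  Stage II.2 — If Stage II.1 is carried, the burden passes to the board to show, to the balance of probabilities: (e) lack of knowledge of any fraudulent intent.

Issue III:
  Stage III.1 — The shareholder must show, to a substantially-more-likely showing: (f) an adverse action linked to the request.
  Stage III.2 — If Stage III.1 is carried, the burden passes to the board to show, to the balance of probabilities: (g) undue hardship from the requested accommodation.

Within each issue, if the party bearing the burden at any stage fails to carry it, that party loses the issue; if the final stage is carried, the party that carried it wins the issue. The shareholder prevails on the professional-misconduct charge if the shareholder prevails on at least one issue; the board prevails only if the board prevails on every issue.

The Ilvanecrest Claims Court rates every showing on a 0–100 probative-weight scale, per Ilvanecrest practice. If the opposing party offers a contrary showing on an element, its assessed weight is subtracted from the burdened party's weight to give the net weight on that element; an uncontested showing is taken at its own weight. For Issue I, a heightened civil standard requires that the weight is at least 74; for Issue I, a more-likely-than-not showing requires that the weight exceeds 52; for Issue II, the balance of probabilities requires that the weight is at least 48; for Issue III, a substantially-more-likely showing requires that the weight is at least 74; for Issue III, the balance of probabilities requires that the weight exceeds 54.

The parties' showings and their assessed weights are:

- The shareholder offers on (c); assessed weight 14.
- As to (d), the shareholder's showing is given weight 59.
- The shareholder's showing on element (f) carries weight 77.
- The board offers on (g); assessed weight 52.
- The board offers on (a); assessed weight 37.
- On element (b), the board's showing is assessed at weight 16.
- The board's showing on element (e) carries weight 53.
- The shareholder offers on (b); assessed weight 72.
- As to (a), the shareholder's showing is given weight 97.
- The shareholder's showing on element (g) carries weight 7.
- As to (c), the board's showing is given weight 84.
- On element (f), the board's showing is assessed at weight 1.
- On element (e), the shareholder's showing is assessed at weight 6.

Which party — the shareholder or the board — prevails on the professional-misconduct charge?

— Issue I —
Stage I.1 (shareholder, a more-likely-than-not showing, weight exceeds 52): (a) net 97−37=60 > 52 — meets; (b) net 72−16=56 > 52 — meets.
  Stage I.1 is satisfied; the onus moves to the board.
Stage I.2 (board, a heightened civil standard, weight is at least 74): (c) net 84−14=70 < 74 — fails.
  Not every element is met, so the board fails to carry Stage I.2.
The analysis ends at Stage I.2; the shareholder prevails on this issue.
— Issue II —
At Stage II.1 the shareholder must meet the balance of probabilities (weight is at least 48): on (d) the weight is 59, which does reach 48, so (d) meets the standard.
  Stage II.1 carried; the burden shifts to the board.
At Stage II.2 the board must meet the balance of probabilities (weight is at least 48): on (e) the weight is 53 less the opposing 6 gives net 47, which does not reach 48, so (e) does not meet the standard.
  Stage II.2 not carried; the board fails its burden.
The analysis ends at Stage II.2; the shareholder prevails on this issue.
— Issue III —
At Stage III.1 the shareholder must meet a substantially-more-likely showing (weight is at least 74): on (f) the weight is 77 less the opposing 1 gives net 76, which does reach 74, so (f) meets the standard.
  Stage III.1 is satisfied; the onus moves to the board.
At Stage III.2 the board must meet the balance of probabilities (weight exceeds 54): on (g) the weight is 52 less the opposing 7 gives net 45, which does not exceed 54, so (g) does not meet the standard.
  Not every element is met, so the board fails to carry Stage III.2.
The analysis ends at Stage III.2; the shareholder prevails on this issue.
Per-issue: Issue I → shareholder; Issue II → shareholder; Issue III → shareholder. The shareholder must prevail on at least one issue; overall, the shareholder prevails.

shareholder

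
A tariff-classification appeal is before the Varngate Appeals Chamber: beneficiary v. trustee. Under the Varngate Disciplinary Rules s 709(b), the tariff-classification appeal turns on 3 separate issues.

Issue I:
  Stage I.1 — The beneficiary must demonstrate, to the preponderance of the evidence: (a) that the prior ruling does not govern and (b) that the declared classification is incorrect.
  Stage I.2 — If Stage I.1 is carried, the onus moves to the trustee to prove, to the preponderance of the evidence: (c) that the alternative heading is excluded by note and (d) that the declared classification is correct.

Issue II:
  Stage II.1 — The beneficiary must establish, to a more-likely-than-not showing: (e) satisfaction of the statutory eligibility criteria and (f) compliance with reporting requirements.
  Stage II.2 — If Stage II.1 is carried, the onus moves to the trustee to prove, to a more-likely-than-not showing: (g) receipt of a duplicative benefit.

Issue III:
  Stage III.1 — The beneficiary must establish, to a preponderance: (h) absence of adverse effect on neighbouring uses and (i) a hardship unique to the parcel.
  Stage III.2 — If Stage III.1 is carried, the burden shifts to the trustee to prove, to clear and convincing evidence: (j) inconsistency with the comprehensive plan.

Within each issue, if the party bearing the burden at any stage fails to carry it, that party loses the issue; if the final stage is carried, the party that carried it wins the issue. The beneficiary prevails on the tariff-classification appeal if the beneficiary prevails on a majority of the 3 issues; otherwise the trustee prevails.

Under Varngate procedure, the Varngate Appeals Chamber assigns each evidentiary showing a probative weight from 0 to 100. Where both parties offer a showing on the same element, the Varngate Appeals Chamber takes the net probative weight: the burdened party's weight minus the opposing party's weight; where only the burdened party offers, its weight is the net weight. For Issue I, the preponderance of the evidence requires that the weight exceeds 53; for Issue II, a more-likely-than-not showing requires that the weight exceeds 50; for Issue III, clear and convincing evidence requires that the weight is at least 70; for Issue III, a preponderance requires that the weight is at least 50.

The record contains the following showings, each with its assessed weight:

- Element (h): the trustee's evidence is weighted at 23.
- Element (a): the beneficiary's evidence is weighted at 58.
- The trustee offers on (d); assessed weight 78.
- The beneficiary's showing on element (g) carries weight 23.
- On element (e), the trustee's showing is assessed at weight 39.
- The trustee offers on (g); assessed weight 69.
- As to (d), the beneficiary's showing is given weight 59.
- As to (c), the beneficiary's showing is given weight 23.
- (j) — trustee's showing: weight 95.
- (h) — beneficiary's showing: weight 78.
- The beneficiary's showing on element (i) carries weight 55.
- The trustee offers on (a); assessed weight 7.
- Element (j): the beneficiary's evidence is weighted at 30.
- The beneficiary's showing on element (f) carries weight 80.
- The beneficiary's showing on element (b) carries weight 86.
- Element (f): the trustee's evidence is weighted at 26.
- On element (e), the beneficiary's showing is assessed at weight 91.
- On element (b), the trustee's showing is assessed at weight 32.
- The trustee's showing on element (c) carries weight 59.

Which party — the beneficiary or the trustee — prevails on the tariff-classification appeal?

beneficiary

— Issue I —
Stage I.1 (beneficiary, the preponderance of the evidence, weight exceeds 53): (a) net 58−7=51 ≤ 53 — fails; (b) net 86−32=54 > 53 — meets.
  Stage I.1 not carried; the beneficiary fails its burden.
So the trustee prevails on this issue.
— Issue II —
At Stage II.1 the beneficiary must meet a more-likely-than-not showing (weight exceeds 50): on (e) the weight is 91 less the opposing 39 gives net 52, which does exceed 50, so (e) meets the standard; on (f) the weight is 80 less the opposing 26 gives net 54, which does exceed 50, so (f) meets the standard.
  The beneficiary carries Stage II.1; the trustee now bears the burden.
At Stage II.2 the trustee must meet a more-likely-than-not showing (weight exceeds 50): on (g) the weight is 69 less the opposing 23 gives net 46, which does not exceed 50, so (g) does not meet the standard.
  The trustee does not carry Stage II.2.
The beneficiary prevails on this issue.
— Issue III —
Stage III.1 (beneficiary, a preponderance, weight is at least 50): (h) net 78−23=55 ≥ 50 — meets; (i) 55 ≥ 50 — meets.
  The beneficiary carries Stage III.1; the trustee now bears the burden.
Stage III.2 (trustee, clear and convincing evidence, weight is at least 70): (j) net 95−30=65 < 70 — fails.
  Not every element is met, so the trustee fails to carry Stage III.2.
So the beneficiary prevails on this issue.
Per-issue: Issue I → trustee; Issue II → beneficiary; Issue III → beneficiary. The beneficiary must prevail on a majority of issues; overall, the beneficiary prevails.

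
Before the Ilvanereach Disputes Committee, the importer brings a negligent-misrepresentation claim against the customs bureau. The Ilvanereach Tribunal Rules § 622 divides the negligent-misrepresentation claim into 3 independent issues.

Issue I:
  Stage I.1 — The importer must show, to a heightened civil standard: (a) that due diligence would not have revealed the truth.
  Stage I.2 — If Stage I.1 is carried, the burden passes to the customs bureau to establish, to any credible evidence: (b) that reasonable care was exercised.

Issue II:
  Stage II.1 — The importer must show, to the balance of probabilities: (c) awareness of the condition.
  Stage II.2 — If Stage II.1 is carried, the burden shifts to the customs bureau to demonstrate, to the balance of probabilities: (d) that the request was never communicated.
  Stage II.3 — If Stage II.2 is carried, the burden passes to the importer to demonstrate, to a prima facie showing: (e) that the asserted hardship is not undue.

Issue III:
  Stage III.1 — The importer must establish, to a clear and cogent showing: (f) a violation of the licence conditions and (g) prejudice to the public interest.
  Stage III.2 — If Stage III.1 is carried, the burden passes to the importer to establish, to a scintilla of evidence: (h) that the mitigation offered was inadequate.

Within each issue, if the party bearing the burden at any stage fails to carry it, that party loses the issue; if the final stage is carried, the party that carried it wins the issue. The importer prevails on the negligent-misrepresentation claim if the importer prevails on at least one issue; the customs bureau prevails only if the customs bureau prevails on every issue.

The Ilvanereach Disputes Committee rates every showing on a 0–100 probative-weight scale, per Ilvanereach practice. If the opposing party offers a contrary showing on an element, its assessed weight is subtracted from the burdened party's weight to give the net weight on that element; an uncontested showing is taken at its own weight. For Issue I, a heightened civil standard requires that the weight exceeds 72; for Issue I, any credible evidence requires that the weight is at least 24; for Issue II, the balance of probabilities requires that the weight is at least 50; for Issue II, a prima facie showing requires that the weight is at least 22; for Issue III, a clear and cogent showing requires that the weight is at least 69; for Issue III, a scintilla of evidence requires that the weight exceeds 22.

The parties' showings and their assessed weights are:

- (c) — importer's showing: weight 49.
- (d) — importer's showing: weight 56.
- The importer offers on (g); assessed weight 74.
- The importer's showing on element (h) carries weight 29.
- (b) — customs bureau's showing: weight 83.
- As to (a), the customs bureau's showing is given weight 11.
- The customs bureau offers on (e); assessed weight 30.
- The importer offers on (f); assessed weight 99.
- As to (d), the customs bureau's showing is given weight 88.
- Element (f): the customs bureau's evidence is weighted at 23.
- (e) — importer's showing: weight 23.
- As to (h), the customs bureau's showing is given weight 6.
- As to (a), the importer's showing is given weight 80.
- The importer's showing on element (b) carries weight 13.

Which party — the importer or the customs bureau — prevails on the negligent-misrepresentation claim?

importer

— Issue I —
Stage I.1 — burden on importer; standard: a heightened civil standard (weight exceeds 72).
    (a): 80 − 11 = 69 ≤ 72 [not met]
  Stage I.1 not carried; the importer fails its burden.
The customs bureau prevails on this issue.
— Issue II —
Stage II.1 (importer, the balance of probabilities, weight is at least 50): (c) 49 < 50 — fails.
  Not every element is met, so the importer fails to carry Stage II.1.
The analysis ends at Stage II.1; the customs bureau prevails on this issue.
— Issue III —
Stage III.1 — burden on importer; standard: a clear and cogent showing (weight is at least 69).
    (f): 99 − 23 = 76 ≥ 69 [met]
    (g): 74 ≥ 69 [met]
  Stage III.1 is satisfied; the importer continues to bear the burden.
Stage III.2 — burden on importer; standard: a scintilla of evidence (weight exceeds 22).
    (h): 29 − 6 = 23 > 22 [met]
  All elements met at the final stage.
All stages carried — the importer prevails on this issue.
Per-issue: Issue I → customs bureau; Issue II → customs bureau; Issue III → importer. The importer must prevail on at least one issue; overall, the importer prevails.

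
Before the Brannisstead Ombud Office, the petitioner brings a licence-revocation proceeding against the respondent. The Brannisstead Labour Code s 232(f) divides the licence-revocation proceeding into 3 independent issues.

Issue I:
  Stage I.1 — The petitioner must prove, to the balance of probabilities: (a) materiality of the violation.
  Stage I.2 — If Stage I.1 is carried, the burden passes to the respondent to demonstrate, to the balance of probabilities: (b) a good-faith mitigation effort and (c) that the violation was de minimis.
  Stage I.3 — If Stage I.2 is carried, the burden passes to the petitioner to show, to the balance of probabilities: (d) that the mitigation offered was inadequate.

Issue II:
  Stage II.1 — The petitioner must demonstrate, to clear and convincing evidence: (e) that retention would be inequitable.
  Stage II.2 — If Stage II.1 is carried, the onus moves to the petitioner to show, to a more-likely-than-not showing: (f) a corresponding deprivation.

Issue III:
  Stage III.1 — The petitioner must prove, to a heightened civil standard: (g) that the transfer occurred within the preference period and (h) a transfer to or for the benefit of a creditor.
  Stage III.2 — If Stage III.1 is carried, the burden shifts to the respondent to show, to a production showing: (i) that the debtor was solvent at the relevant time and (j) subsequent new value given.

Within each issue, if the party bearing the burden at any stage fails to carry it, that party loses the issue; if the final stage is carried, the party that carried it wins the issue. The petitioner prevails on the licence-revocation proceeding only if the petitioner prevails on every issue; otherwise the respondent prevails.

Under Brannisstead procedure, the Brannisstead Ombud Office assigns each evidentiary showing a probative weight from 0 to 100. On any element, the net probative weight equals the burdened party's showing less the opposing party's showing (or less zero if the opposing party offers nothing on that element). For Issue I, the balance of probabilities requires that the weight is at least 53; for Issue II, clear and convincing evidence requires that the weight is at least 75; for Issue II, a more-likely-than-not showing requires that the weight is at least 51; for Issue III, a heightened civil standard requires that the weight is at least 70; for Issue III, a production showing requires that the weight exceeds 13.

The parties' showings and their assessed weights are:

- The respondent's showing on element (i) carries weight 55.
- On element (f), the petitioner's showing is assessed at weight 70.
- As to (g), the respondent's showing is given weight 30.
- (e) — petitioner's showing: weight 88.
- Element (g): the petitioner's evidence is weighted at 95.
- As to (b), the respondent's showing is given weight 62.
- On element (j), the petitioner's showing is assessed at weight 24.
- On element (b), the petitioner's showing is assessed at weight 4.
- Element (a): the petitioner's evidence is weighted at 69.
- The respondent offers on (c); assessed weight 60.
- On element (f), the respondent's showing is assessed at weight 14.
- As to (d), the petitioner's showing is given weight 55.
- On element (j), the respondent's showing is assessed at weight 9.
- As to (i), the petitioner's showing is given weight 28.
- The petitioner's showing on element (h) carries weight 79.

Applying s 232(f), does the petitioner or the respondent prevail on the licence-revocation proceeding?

— Issue I —
Stage I.1 — burden on petitioner; standard: the balance of probabilities (weight is at least 53).
    (a): 69 ≥ 53 [met]
  Stage I.1 carried; the burden shifts to the respondent.
Stage I.2 — burden on respondent; standard: the balance of probabilities (weight is at least 53).
    (b): 62 − 4 = 58 ≥ 53 [met]
    (c): 60 ≥ 53 [met]
  All elements met. The burden passes to the petitioner.
Stage I.3 — burden on petitioner; standard: the balance of probabilities (weight is at least 53).
    (d): 55 ≥ 53 [met]
  All elements met at the final stage.
Every stage carried; the petitioner prevails on this issue.
— Issue II —
At Stage II.1 the petitioner must meet clear and convincing evidence (weight is at least 75): on (e) the weight is 88, which does reach 75, so (e) meets the standard.
  Stage II.1 carried; the burden remains with the petitioner.
At Stage II.2 the petitioner must meet a more-likely-than-not showing (weight is at least 51): on (f) the weight is 70 less the opposing 14 gives net 56, ≥ 51, so (f) meets the standard.
  The petitioner carries the last stage.
All stages carried — the petitioner prevails on this issue.
— Issue III —
Stage III.1 (petitioner, a heightened civil standard, weight is at least 70): (g) net 95−30=65 < 70 — fails; (h) 79 ≥ 70 — meets.
  Stage III.1 not carried; the petitioner fails its burden.
The analysis ends at Stage III.1; the respondent prevails on this issue.
Per-issue: Issue I → petitioner; Issue II → petitioner; Issue III → respondent. The petitioner must prevail on every issue; overall, the respondent prevails.

respondent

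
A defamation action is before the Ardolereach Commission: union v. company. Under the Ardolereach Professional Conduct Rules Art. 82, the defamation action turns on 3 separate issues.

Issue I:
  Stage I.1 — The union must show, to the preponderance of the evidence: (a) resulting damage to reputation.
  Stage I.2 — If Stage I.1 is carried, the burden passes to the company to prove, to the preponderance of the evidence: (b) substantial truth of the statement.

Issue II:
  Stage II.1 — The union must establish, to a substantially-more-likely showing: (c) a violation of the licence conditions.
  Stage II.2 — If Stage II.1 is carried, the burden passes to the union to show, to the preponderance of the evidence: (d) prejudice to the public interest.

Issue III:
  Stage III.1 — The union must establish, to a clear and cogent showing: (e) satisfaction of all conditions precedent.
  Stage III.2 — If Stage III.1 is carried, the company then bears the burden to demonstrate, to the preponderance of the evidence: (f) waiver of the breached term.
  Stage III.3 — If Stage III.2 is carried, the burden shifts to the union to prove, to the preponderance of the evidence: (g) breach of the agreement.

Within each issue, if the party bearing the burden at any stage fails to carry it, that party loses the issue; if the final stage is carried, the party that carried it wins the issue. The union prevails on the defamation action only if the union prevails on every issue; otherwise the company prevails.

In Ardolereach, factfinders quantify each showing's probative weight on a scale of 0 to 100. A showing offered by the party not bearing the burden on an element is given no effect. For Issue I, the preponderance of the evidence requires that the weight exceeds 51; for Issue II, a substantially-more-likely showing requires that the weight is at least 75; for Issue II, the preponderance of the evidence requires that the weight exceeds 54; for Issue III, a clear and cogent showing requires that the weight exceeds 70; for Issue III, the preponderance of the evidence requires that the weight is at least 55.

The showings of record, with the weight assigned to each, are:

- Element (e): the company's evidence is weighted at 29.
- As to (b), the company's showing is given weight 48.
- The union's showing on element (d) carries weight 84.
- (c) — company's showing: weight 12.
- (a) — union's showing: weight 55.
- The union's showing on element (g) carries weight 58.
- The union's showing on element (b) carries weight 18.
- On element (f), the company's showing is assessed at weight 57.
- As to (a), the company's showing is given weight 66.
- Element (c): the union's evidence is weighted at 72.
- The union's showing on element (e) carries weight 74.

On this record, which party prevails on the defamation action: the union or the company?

— Issue I —
Stage I.1 — burden on union; standard: the preponderance of the evidence (weight exceeds 51).
    (a): 55 (company's 66 disregarded) > 51 [met]
  All elements met. The burden passes to the company.
Stage I.2 — burden on company; standard: the preponderance of the evidence (weight exceeds 51).
    (b): 48 (union's 18 disregarded) ≤ 51 [not met]
  The company does not carry Stage I.2.
The analysis ends at Stage I.2; the union prevails on this issue.
— Issue II —
Stage II.1 (union, a substantially-more-likely showing, weight is at least 75): (c) 72 (company's 12 disregarded) < 75 — fails.
  Not every element is met, so the union fails to carry Stage II.1.
So the company prevails on this issue.
— Issue III —
Stage III.1 — burden on union; standard: a clear and cogent showing (weight exceeds 70).
    (e): 74 (company's 29 disregarded) > 70 [met]
  Stage III.1 carried; the burden shifts to the company.
Stage III.2 — burden on company; standard: the preponderance of the evidence (weight is at least 55).
    (f): 57 ≥ 55 [met]
  Stage III.2 carried; the burden shifts to the union.
Stage III.3 — burden on union; standard: the preponderance of the evidence (weight is at least 55).
    (g): 58 ≥ 55 [met]
  Stage III.3 carried; the final stage is satisfied.
Every stage carried; the union prevails on this issue.
Per-issue: Issue I → union; Issue II → company; Issue III → union. The union must prevail on every issue; overall, the company prevails.

company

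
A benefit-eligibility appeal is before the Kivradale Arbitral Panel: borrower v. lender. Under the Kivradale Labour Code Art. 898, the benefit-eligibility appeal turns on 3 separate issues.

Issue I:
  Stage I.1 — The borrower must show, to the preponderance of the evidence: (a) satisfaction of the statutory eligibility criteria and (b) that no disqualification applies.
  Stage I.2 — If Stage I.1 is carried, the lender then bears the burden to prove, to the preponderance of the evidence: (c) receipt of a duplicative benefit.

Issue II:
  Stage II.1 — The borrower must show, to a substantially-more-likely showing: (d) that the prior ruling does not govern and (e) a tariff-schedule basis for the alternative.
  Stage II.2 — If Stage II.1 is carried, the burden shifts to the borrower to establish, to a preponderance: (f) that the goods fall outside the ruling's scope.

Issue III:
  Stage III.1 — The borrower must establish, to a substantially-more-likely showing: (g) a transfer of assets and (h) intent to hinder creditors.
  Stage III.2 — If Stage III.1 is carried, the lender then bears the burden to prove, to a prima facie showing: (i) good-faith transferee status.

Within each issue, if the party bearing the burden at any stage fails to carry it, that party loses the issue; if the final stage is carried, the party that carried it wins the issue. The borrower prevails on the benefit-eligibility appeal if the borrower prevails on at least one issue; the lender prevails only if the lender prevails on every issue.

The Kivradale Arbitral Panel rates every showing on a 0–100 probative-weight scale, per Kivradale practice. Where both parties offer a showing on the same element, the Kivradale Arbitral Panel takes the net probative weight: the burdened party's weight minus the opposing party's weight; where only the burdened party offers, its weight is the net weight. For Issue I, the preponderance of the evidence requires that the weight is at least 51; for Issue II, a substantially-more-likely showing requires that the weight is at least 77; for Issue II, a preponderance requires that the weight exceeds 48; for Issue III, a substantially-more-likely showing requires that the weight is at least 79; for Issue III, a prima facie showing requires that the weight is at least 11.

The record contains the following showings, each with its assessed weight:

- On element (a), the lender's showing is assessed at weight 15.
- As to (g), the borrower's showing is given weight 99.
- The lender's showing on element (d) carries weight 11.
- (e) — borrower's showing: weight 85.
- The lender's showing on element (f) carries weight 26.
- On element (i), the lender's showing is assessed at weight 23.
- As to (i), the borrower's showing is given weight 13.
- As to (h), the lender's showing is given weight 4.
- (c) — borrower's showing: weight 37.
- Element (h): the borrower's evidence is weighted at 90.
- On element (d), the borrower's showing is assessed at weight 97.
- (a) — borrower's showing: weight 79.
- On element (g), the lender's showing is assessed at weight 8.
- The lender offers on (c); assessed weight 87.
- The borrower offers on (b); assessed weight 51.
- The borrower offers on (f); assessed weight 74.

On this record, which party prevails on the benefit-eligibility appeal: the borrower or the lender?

borrower

— Issue I —
Stage I.1 (borrower, the preponderance of the evidence, weight is at least 51): (a) net 79−15=64 ≥ 51 — meets; (b) 51 ≥ 51 — meets.
  Stage I.1 carried; the burden shifts to the lender.
Stage I.2 (lender, the preponderance of the evidence, weight is at least 51): (c) net 87−37=50 < 51 — fails.
  Not every element is met, so the lender fails to carry Stage I.2.
The borrower prevails on this issue.
— Issue II —
Stage II.1 (borrower, a substantially-more-likely showing, weight is at least 77): (d) net 97−11=86 ≥ 77 — meets; (e) 85 ≥ 77 — meets.
  Stage II.1 is satisfied; the borrower continues to bear the burden.
Stage II.2 (borrower, a preponderance, weight exceeds 48): (f) net 74−26=48 ≤ 48 — fails.
  Not every element is met, so the borrower fails to carry Stage II.2.
The analysis ends at Stage II.2; the lender prevails on this issue.
— Issue III —
Stage III.1 (borrower, a substantially-more-likely showing, weight is at least 79): (g) net 99−8=91 ≥ 79 — meets; (h) net 90−4=86 ≥ 79 — meets.
  The borrower carries Stage III.1; the lender now bears the burden.
Stage III.2 (lender, a prima facie showing, weight is at least 11): (i) net 23−13=10 < 11 — fails.
  Not every element is met, so the lender fails to carry Stage III.2.
So the borrower prevails on this issue.
Per-issue: Issue I → borrower; Issue II → lender; Issue III → borrower. The borrower must prevail on at least one issue; overall, the borrower prevails.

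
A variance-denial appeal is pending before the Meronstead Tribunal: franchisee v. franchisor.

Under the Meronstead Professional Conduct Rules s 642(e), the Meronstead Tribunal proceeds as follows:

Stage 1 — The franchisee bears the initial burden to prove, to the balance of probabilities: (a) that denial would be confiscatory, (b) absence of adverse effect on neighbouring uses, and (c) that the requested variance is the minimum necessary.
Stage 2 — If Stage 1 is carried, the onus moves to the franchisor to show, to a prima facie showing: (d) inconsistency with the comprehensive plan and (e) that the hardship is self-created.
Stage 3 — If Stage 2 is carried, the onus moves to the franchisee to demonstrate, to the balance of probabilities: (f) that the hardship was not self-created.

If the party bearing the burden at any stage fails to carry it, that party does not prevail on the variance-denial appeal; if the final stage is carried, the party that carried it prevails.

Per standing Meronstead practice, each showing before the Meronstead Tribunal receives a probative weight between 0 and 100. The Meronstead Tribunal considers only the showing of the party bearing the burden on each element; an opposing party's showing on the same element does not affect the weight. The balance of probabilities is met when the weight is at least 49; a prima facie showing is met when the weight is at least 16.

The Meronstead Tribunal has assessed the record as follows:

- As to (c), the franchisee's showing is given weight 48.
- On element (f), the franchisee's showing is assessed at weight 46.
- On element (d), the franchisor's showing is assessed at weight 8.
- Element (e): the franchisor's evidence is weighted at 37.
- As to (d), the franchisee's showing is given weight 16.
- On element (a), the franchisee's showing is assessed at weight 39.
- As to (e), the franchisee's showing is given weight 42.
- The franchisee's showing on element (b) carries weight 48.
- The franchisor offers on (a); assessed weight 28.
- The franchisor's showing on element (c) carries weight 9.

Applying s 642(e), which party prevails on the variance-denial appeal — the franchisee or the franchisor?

franchisor

Stage 1 — burden on franchisee; standard: the balance of probabilities (weight is at least 49).
    (a): 39 (franchisor's 28 disregarded) < 49 [not met]
    (b): 48 < 49 [not met]
    (c): 48 (franchisor's 9 disregarded) < 49 [not met]
  The franchisee does not carry Stage 1.
So the franchisor prevails.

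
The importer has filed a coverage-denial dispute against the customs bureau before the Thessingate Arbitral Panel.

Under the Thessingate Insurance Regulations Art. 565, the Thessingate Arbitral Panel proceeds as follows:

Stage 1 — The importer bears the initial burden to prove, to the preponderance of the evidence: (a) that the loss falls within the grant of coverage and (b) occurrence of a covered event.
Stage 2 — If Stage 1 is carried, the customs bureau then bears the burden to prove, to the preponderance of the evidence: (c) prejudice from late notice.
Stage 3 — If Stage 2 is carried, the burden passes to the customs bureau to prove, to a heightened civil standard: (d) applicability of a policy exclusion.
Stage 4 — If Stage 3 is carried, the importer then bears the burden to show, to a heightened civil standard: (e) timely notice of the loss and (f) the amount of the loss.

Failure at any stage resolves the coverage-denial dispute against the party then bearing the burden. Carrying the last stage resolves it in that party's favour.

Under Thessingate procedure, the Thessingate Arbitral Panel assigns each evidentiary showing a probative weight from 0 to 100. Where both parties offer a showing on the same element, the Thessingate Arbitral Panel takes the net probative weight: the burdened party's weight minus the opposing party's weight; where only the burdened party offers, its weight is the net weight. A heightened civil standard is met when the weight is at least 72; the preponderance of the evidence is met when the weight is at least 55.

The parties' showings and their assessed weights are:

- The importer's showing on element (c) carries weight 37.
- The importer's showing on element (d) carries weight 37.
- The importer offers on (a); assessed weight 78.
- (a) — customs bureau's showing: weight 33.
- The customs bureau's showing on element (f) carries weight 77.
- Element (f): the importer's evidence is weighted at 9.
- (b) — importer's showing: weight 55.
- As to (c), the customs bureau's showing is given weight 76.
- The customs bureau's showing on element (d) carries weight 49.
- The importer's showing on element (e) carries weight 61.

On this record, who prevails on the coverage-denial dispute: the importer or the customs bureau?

Stage 1 — burden on importer; standard: the preponderance of the evidence (weight is at least 55).
    (a): 78 − 33 = 45 < 55 [not met]
    (b): 55 ≥ 55 [met]
  Not every element is met, so the importer fails to carry Stage 1.
The customs bureau prevails.

customs bureau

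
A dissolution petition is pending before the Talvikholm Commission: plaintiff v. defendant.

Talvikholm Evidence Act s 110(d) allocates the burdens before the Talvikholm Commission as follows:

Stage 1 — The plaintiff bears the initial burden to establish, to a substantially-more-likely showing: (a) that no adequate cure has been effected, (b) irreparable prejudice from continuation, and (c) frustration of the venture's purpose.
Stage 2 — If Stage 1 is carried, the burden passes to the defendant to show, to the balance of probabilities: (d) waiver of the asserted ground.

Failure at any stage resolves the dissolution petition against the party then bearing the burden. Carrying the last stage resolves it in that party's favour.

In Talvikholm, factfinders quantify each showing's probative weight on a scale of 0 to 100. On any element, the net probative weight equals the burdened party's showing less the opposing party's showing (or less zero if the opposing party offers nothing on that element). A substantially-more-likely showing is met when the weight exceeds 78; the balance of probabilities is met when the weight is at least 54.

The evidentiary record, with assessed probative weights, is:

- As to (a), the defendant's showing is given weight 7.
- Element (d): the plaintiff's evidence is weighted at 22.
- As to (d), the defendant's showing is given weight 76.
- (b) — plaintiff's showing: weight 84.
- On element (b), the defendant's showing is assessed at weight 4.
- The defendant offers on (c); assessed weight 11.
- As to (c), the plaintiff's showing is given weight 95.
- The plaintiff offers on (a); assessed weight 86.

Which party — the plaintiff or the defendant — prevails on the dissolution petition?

Stage 1 (plaintiff, a substantially-more-likely showing, weight exceeds 78): (a) net 86−7=79 > 78 — meets; (b) net 84−4=80 > 78 — meets; (c) net 95−11=84 > 78 — meets.
  Stage 1 carried; the burden shifts to the defendant.
Stage 2 (defendant, the balance of probabilities, weight is at least 54): (d) net 76−22=54 ≥ 54 — meets.
  The defendant carries the last stage.
With every stage satisfied, the defendant prevails.

defendant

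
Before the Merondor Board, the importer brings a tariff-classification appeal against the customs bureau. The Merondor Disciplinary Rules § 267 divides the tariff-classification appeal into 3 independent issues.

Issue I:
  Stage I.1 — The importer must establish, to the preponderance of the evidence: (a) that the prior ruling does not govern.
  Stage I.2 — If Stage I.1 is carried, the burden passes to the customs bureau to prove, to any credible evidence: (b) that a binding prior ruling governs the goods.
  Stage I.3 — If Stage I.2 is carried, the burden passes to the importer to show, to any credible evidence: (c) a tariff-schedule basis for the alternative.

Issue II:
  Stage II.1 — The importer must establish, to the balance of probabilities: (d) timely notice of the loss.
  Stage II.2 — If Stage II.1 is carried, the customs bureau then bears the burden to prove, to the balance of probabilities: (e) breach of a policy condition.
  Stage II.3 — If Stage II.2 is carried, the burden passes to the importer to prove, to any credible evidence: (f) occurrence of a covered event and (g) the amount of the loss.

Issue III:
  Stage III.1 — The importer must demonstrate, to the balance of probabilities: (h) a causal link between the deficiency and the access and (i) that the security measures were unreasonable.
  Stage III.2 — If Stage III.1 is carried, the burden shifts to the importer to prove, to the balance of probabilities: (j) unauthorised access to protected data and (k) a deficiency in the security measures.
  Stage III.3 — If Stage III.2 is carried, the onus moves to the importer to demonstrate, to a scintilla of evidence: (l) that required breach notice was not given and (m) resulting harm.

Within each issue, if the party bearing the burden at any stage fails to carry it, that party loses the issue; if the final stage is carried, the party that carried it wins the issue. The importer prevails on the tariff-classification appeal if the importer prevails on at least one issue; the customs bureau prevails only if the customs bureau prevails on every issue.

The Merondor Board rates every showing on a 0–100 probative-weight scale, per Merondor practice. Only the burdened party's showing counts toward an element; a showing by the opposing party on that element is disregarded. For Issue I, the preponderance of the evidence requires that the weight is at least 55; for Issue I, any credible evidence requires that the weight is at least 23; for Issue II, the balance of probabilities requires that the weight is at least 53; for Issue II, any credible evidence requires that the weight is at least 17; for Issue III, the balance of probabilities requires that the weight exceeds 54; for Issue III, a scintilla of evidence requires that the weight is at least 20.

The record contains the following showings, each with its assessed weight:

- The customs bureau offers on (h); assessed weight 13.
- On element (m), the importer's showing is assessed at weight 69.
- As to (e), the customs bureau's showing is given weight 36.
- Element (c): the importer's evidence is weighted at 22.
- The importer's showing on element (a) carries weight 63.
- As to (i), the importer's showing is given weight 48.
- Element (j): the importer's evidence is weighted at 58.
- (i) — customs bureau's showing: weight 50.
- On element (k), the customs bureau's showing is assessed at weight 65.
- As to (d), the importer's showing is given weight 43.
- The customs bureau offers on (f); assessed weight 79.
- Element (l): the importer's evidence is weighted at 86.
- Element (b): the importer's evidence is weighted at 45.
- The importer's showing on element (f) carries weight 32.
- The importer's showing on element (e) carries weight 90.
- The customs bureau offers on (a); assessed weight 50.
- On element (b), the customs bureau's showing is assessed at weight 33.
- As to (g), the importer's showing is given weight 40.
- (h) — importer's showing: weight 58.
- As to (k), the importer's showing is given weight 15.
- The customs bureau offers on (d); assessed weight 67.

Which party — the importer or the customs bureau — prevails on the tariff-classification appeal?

— Issue I —
At Stage I.1 the importer must meet the preponderance of the evidence (weight is at least 55): on (a) the weight is 63 (the customs bureau's 50 is given no effect), which does reach 55, so (a) meets the standard.
  Stage I.1 is satisfied; the onus moves to the customs bureau.
At Stage I.2 the customs bureau must meet any credible evidence (weight is at least 23): on (b) the weight is 33 (the importer's 45 is given no effect), ≥ 23, so (b) meets the standard.
  Stage I.2 carried; the burden shifts to the importer.
At Stage I.3 the importer must meet any credible evidence (weight is at least 23): on (c) the weight is 22, < 23, so (c) does not meet the standard.
  Stage I.3 not carried; the importer fails its burden.
The customs bureau prevails on this issue.
— Issue II —
At Stage II.1 the importer must meet the balance of probabilities (weight is at least 53): on (d) the weight is 43 (the customs bureau's 67 is given no effect), < 53, so (d) does not meet the standard.
  Not every element is met, so the importer fails to carry Stage II.1.
So the customs bureau prevails on this issue.
— Issue III —
Stage III.1 — burden on importer; standard: the balance of probabilities (weight exceeds 54).
    (h): 58 (customs bureau's 13 disregarded) > 54 [met]
    (i): 48 (customs bureau's 50 disregarded) ≤ 54 [not met]
  Stage III.1 not carried; the importer fails its burden.
The analysis ends at Stage III.1; the customs bureau prevails on this issue.
Per-issue: Issue I → customs bureau; Issue II → customs bureau; Issue III → customs bureau. The importer must prevail on at least one issue; overall, the customs bureau prevails.

customs bureau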